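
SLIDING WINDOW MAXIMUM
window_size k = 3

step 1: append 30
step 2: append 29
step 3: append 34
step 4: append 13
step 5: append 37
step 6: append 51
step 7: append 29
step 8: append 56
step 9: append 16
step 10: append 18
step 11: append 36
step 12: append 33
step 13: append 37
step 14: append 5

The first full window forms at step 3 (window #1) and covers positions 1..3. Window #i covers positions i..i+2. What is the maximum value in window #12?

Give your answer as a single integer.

step 1: append 30 -> window=[30] (not full yet)
step 2: append 29 -> window=[30, 29] (not full yet)
step 3: append 34 -> window=[30, 29, 34] -> max=34
step 4: append 13 -> window=[29, 34, 13] -> max=34
step 5: append 37 -> window=[34, 13, 37] -> max=37
step 6: append 51 -> window=[13, 37, 51] -> max=51
step 7: append 29 -> window=[37, 51, 29] -> max=51
step 8: append 56 -> window=[51, 29, 56] -> max=56
step 9: append 16 -> window=[29, 56, 16] -> max=56
step 10: append 18 -> window=[56, 16, 18] -> max=56
step 11: append 36 -> window=[16, 18, 36] -> max=36
step 12: append 33 -> window=[18, 36, 33] -> max=36
step 13: append 37 -> window=[36, 33, 37] -> max=37
step 14: append 5 -> window=[33, 37, 5] -> max=37
Window #12 max = 37

Answer: 37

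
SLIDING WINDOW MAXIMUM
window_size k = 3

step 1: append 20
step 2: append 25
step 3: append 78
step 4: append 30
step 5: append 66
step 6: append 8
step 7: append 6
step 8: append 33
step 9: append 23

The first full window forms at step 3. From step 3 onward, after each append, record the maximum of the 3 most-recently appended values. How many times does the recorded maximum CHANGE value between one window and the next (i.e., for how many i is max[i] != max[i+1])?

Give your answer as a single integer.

Answer: 2

Derivation:
step 1: append 20 -> window=[20] (not full yet)
step 2: append 25 -> window=[20, 25] (not full yet)
step 3: append 78 -> window=[20, 25, 78] -> max=78
step 4: append 30 -> window=[25, 78, 30] -> max=78
step 5: append 66 -> window=[78, 30, 66] -> max=78
step 6: append 8 -> window=[30, 66, 8] -> max=66
step 7: append 6 -> window=[66, 8, 6] -> max=66
step 8: append 33 -> window=[8, 6, 33] -> max=33
step 9: append 23 -> window=[6, 33, 23] -> max=33
Recorded maximums: 78 78 78 66 66 33 33
Changes between consecutive maximums: 2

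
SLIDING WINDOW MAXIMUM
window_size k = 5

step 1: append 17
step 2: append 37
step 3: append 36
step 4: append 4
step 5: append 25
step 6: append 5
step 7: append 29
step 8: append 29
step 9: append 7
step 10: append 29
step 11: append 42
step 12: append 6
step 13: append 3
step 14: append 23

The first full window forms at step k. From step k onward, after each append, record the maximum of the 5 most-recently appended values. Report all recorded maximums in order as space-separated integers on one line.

step 1: append 17 -> window=[17] (not full yet)
step 2: append 37 -> window=[17, 37] (not full yet)
step 3: append 36 -> window=[17, 37, 36] (not full yet)
step 4: append 4 -> window=[17, 37, 36, 4] (not full yet)
step 5: append 25 -> window=[17, 37, 36, 4, 25] -> max=37
step 6: append 5 -> window=[37, 36, 4, 25, 5] -> max=37
step 7: append 29 -> window=[36, 4, 25, 5, 29] -> max=36
step 8: append 29 -> window=[4, 25, 5, 29, 29] -> max=29
step 9: append 7 -> window=[25, 5, 29, 29, 7] -> max=29
step 10: append 29 -> window=[5, 29, 29, 7, 29] -> max=29
step 11: append 42 -> window=[29, 29, 7, 29, 42] -> max=42
step 12: append 6 -> window=[29, 7, 29, 42, 6] -> max=42
step 13: append 3 -> window=[7, 29, 42, 6, 3] -> max=42
step 14: append 23 -> window=[29, 42, 6, 3, 23] -> max=42

Answer: 37 37 36 29 29 29 42 42 42 42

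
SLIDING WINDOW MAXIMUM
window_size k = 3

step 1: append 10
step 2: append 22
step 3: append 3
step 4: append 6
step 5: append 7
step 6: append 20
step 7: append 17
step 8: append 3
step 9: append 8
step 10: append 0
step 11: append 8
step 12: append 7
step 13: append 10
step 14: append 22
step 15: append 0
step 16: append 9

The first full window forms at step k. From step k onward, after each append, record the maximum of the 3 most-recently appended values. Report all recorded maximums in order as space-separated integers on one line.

step 1: append 10 -> window=[10] (not full yet)
step 2: append 22 -> window=[10, 22] (not full yet)
step 3: append 3 -> window=[10, 22, 3] -> max=22
step 4: append 6 -> window=[22, 3, 6] -> max=22
step 5: append 7 -> window=[3, 6, 7] -> max=7
step 6: append 20 -> window=[6, 7, 20] -> max=20
step 7: append 17 -> window=[7, 20, 17] -> max=20
step 8: append 3 -> window=[20, 17, 3] -> max=20
step 9: append 8 -> window=[17, 3, 8] -> max=17
step 10: append 0 -> window=[3, 8, 0] -> max=8
step 11: append 8 -> window=[8, 0, 8] -> max=8
step 12: append 7 -> window=[0, 8, 7] -> max=8
step 13: append 10 -> window=[8, 7, 10] -> max=10
step 14: append 22 -> window=[7, 10, 22] -> max=22
step 15: append 0 -> window=[10, 22, 0] -> max=22
step 16: append 9 -> window=[22, 0, 9] -> max=22

Answer: 22 22 7 20 20 20 17 8 8 8 10 22 22 22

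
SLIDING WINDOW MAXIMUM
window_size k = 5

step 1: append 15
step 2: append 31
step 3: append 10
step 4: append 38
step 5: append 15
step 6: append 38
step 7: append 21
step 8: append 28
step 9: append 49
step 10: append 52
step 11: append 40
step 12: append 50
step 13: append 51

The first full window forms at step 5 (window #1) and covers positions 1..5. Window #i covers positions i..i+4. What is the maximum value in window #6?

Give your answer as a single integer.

step 1: append 15 -> window=[15] (not full yet)
step 2: append 31 -> window=[15, 31] (not full yet)
step 3: append 10 -> window=[15, 31, 10] (not full yet)
step 4: append 38 -> window=[15, 31, 10, 38] (not full yet)
step 5: append 15 -> window=[15, 31, 10, 38, 15] -> max=38
step 6: append 38 -> window=[31, 10, 38, 15, 38] -> max=38
step 7: append 21 -> window=[10, 38, 15, 38, 21] -> max=38
step 8: append 28 -> window=[38, 15, 38, 21, 28] -> max=38
step 9: append 49 -> window=[15, 38, 21, 28, 49] -> max=49
step 10: append 52 -> window=[38, 21, 28, 49, 52] -> max=52
Window #6 max = 52

Answer: 52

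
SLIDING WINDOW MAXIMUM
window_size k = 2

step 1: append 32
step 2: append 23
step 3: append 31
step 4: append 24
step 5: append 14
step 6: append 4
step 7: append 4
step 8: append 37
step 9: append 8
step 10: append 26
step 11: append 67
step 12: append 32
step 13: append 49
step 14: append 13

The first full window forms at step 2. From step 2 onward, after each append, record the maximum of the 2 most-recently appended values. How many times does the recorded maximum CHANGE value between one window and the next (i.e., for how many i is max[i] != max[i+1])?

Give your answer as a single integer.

step 1: append 32 -> window=[32] (not full yet)
step 2: append 23 -> window=[32, 23] -> max=32
step 3: append 31 -> window=[23, 31] -> max=31
step 4: append 24 -> window=[31, 24] -> max=31
step 5: append 14 -> window=[24, 14] -> max=24
step 6: append 4 -> window=[14, 4] -> max=14
step 7: append 4 -> window=[4, 4] -> max=4
step 8: append 37 -> window=[4, 37] -> max=37
step 9: append 8 -> window=[37, 8] -> max=37
step 10: append 26 -> window=[8, 26] -> max=26
step 11: append 67 -> window=[26, 67] -> max=67
step 12: append 32 -> window=[67, 32] -> max=67
step 13: append 49 -> window=[32, 49] -> max=49
step 14: append 13 -> window=[49, 13] -> max=49
Recorded maximums: 32 31 31 24 14 4 37 37 26 67 67 49 49
Changes between consecutive maximums: 8

Answer: 8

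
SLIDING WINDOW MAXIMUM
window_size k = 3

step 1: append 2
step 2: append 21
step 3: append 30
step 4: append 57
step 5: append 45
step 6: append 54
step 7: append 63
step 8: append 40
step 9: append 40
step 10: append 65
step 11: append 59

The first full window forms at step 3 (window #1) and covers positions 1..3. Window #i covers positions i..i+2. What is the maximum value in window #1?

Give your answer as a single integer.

Answer: 30

Derivation:
step 1: append 2 -> window=[2] (not full yet)
step 2: append 21 -> window=[2, 21] (not full yet)
step 3: append 30 -> window=[2, 21, 30] -> max=30
Window #1 max = 30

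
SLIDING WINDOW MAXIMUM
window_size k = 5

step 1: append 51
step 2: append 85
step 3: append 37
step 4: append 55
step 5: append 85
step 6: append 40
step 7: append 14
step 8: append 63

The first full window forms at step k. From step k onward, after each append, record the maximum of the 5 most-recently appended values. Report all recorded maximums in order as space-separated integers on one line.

Answer: 85 85 85 85

Derivation:
step 1: append 51 -> window=[51] (not full yet)
step 2: append 85 -> window=[51, 85] (not full yet)
step 3: append 37 -> window=[51, 85, 37] (not full yet)
step 4: append 55 -> window=[51, 85, 37, 55] (not full yet)
step 5: append 85 -> window=[51, 85, 37, 55, 85] -> max=85
step 6: append 40 -> window=[85, 37, 55, 85, 40] -> max=85
step 7: append 14 -> window=[37, 55, 85, 40, 14] -> max=85
step 8: append 63 -> window=[55, 85, 40, 14, 63] -> max=85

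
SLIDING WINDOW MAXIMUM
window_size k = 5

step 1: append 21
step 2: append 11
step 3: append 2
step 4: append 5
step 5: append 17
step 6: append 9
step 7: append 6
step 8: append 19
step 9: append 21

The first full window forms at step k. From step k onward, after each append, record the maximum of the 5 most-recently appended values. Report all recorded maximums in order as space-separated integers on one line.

Answer: 21 17 17 19 21

Derivation:
step 1: append 21 -> window=[21] (not full yet)
step 2: append 11 -> window=[21, 11] (not full yet)
step 3: append 2 -> window=[21, 11, 2] (not full yet)
step 4: append 5 -> window=[21, 11, 2, 5] (not full yet)
step 5: append 17 -> window=[21, 11, 2, 5, 17] -> max=21
step 6: append 9 -> window=[11, 2, 5, 17, 9] -> max=17
step 7: append 6 -> window=[2, 5, 17, 9, 6] -> max=17
step 8: append 19 -> window=[5, 17, 9, 6, 19] -> max=19
step 9: append 21 -> window=[17, 9, 6, 19, 21] -> max=21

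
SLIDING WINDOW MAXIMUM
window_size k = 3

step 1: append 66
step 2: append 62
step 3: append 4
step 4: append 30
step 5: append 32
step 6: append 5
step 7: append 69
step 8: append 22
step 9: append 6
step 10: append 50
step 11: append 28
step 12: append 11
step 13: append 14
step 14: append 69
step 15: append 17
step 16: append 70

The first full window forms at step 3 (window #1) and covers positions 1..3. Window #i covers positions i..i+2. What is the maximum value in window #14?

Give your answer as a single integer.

Answer: 70

Derivation:
step 1: append 66 -> window=[66] (not full yet)
step 2: append 62 -> window=[66, 62] (not full yet)
step 3: append 4 -> window=[66, 62, 4] -> max=66
step 4: append 30 -> window=[62, 4, 30] -> max=62
step 5: append 32 -> window=[4, 30, 32] -> max=32
step 6: append 5 -> window=[30, 32, 5] -> max=32
step 7: append 69 -> window=[32, 5, 69] -> max=69
step 8: append 22 -> window=[5, 69, 22] -> max=69
step 9: append 6 -> window=[69, 22, 6] -> max=69
step 10: append 50 -> window=[22, 6, 50] -> max=50
step 11: append 28 -> window=[6, 50, 28] -> max=50
step 12: append 11 -> window=[50, 28, 11] -> max=50
step 13: append 14 -> window=[28, 11, 14] -> max=28
step 14: append 69 -> window=[11, 14, 69] -> max=69
step 15: append 17 -> window=[14, 69, 17] -> max=69
step 16: append 70 -> window=[69, 17, 70] -> max=70
Window #14 max = 70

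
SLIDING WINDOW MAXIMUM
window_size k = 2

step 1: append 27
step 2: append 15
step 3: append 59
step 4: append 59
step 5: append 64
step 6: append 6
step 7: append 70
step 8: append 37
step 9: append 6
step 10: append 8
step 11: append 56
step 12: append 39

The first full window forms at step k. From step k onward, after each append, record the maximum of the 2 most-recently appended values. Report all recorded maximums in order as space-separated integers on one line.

step 1: append 27 -> window=[27] (not full yet)
step 2: append 15 -> window=[27, 15] -> max=27
step 3: append 59 -> window=[15, 59] -> max=59
step 4: append 59 -> window=[59, 59] -> max=59
step 5: append 64 -> window=[59, 64] -> max=64
step 6: append 6 -> window=[64, 6] -> max=64
step 7: append 70 -> window=[6, 70] -> max=70
step 8: append 37 -> window=[70, 37] -> max=70
step 9: append 6 -> window=[37, 6] -> max=37
step 10: append 8 -> window=[6, 8] -> max=8
step 11: append 56 -> window=[8, 56] -> max=56
step 12: append 39 -> window=[56, 39] -> max=56

Answer: 27 59 59 64 64 70 70 37 8 56 56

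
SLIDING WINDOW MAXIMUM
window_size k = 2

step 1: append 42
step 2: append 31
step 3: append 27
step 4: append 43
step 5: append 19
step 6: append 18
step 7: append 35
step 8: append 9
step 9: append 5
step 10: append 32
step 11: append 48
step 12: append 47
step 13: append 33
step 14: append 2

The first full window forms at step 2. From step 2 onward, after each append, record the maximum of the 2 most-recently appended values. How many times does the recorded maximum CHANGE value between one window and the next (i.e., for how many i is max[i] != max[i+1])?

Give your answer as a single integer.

Answer: 9

Derivation:
step 1: append 42 -> window=[42] (not full yet)
step 2: append 31 -> window=[42, 31] -> max=42
step 3: append 27 -> window=[31, 27] -> max=31
step 4: append 43 -> window=[27, 43] -> max=43
step 5: append 19 -> window=[43, 19] -> max=43
step 6: append 18 -> window=[19, 18] -> max=19
step 7: append 35 -> window=[18, 35] -> max=35
step 8: append 9 -> window=[35, 9] -> max=35
step 9: append 5 -> window=[9, 5] -> max=9
step 10: append 32 -> window=[5, 32] -> max=32
step 11: append 48 -> window=[32, 48] -> max=48
step 12: append 47 -> window=[48, 47] -> max=48
step 13: append 33 -> window=[47, 33] -> max=47
step 14: append 2 -> window=[33, 2] -> max=33
Recorded maximums: 42 31 43 43 19 35 35 9 32 48 48 47 33
Changes between consecutive maximums: 9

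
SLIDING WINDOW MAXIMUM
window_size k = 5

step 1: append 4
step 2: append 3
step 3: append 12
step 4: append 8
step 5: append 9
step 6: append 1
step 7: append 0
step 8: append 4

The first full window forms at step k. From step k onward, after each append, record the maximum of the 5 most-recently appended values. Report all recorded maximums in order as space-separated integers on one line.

step 1: append 4 -> window=[4] (not full yet)
step 2: append 3 -> window=[4, 3] (not full yet)
step 3: append 12 -> window=[4, 3, 12] (not full yet)
step 4: append 8 -> window=[4, 3, 12, 8] (not full yet)
step 5: append 9 -> window=[4, 3, 12, 8, 9] -> max=12
step 6: append 1 -> window=[3, 12, 8, 9, 1] -> max=12
step 7: append 0 -> window=[12, 8, 9, 1, 0] -> max=12
step 8: append 4 -> window=[8, 9, 1, 0, 4] -> max=9

Answer: 12 12 12 9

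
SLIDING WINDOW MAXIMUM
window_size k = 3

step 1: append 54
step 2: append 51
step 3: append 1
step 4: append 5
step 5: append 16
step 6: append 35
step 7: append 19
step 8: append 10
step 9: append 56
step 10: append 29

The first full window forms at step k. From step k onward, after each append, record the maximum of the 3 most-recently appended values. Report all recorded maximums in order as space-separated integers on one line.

step 1: append 54 -> window=[54] (not full yet)
step 2: append 51 -> window=[54, 51] (not full yet)
step 3: append 1 -> window=[54, 51, 1] -> max=54
step 4: append 5 -> window=[51, 1, 5] -> max=51
step 5: append 16 -> window=[1, 5, 16] -> max=16
step 6: append 35 -> window=[5, 16, 35] -> max=35
step 7: append 19 -> window=[16, 35, 19] -> max=35
step 8: append 10 -> window=[35, 19, 10] -> max=35
step 9: append 56 -> window=[19, 10, 56] -> max=56
step 10: append 29 -> window=[10, 56, 29] -> max=56

Answer: 54 51 16 35 35 35 56 56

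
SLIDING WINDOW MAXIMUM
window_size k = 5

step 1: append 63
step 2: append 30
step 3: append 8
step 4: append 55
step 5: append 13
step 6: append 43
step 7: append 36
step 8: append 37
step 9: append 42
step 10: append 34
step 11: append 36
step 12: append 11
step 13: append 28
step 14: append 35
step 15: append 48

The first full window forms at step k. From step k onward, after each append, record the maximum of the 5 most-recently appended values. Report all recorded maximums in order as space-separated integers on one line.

Answer: 63 55 55 55 43 43 42 42 42 36 48

Derivation:
step 1: append 63 -> window=[63] (not full yet)
step 2: append 30 -> window=[63, 30] (not full yet)
step 3: append 8 -> window=[63, 30, 8] (not full yet)
step 4: append 55 -> window=[63, 30, 8, 55] (not full yet)
step 5: append 13 -> window=[63, 30, 8, 55, 13] -> max=63
step 6: append 43 -> window=[30, 8, 55, 13, 43] -> max=55
step 7: append 36 -> window=[8, 55, 13, 43, 36] -> max=55
step 8: append 37 -> window=[55, 13, 43, 36, 37] -> max=55
step 9: append 42 -> window=[13, 43, 36, 37, 42] -> max=43
step 10: append 34 -> window=[43, 36, 37, 42, 34] -> max=43
step 11: append 36 -> window=[36, 37, 42, 34, 36] -> max=42
step 12: append 11 -> window=[37, 42, 34, 36, 11] -> max=42
step 13: append 28 -> window=[42, 34, 36, 11, 28] -> max=42
step 14: append 35 -> window=[34, 36, 11, 28, 35] -> max=36
step 15: append 48 -> window=[36, 11, 28, 35, 48] -> max=48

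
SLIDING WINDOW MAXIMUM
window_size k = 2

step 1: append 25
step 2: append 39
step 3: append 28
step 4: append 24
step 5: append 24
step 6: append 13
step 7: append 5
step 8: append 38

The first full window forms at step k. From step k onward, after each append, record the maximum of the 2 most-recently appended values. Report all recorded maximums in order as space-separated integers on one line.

step 1: append 25 -> window=[25] (not full yet)
step 2: append 39 -> window=[25, 39] -> max=39
step 3: append 28 -> window=[39, 28] -> max=39
step 4: append 24 -> window=[28, 24] -> max=28
step 5: append 24 -> window=[24, 24] -> max=24
step 6: append 13 -> window=[24, 13] -> max=24
step 7: append 5 -> window=[13, 5] -> max=13
step 8: append 38 -> window=[5, 38] -> max=38

Answer: 39 39 28 24 24 13 38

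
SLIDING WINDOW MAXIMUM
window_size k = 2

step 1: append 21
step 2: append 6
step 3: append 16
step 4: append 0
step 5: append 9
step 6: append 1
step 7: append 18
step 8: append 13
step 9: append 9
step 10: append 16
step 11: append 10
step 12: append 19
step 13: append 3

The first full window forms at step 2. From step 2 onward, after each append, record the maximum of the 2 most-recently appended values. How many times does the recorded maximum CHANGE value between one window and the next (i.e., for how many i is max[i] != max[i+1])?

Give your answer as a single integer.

Answer: 6

Derivation:
step 1: append 21 -> window=[21] (not full yet)
step 2: append 6 -> window=[21, 6] -> max=21
step 3: append 16 -> window=[6, 16] -> max=16
step 4: append 0 -> window=[16, 0] -> max=16
step 5: append 9 -> window=[0, 9] -> max=9
step 6: append 1 -> window=[9, 1] -> max=9
step 7: append 18 -> window=[1, 18] -> max=18
step 8: append 13 -> window=[18, 13] -> max=18
step 9: append 9 -> window=[13, 9] -> max=13
step 10: append 16 -> window=[9, 16] -> max=16
step 11: append 10 -> window=[16, 10] -> max=16
step 12: append 19 -> window=[10, 19] -> max=19
step 13: append 3 -> window=[19, 3] -> max=19
Recorded maximums: 21 16 16 9 9 18 18 13 16 16 19 19
Changes between consecutive maximums: 6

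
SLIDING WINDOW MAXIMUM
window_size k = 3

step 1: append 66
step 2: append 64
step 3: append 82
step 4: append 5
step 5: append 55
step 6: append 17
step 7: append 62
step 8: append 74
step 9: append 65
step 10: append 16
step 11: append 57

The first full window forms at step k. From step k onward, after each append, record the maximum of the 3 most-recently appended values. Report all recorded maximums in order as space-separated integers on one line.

Answer: 82 82 82 55 62 74 74 74 65

Derivation:
step 1: append 66 -> window=[66] (not full yet)
step 2: append 64 -> window=[66, 64] (not full yet)
step 3: append 82 -> window=[66, 64, 82] -> max=82
step 4: append 5 -> window=[64, 82, 5] -> max=82
step 5: append 55 -> window=[82, 5, 55] -> max=82
step 6: append 17 -> window=[5, 55, 17] -> max=55
step 7: append 62 -> window=[55, 17, 62] -> max=62
step 8: append 74 -> window=[17, 62, 74] -> max=74
step 9: append 65 -> window=[62, 74, 65] -> max=74
step 10: append 16 -> window=[74, 65, 16] -> max=74
step 11: append 57 -> window=[65, 16, 57] -> max=65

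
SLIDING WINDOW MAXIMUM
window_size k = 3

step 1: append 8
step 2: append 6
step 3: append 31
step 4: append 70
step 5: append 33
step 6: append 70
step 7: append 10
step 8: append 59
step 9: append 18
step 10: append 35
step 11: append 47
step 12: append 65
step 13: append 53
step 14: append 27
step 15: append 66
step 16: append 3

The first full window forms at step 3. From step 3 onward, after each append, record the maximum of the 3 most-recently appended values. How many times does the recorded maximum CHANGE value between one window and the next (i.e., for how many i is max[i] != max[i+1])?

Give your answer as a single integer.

Answer: 5

Derivation:
step 1: append 8 -> window=[8] (not full yet)
step 2: append 6 -> window=[8, 6] (not full yet)
step 3: append 31 -> window=[8, 6, 31] -> max=31
step 4: append 70 -> window=[6, 31, 70] -> max=70
step 5: append 33 -> window=[31, 70, 33] -> max=70
step 6: append 70 -> window=[70, 33, 70] -> max=70
step 7: append 10 -> window=[33, 70, 10] -> max=70
step 8: append 59 -> window=[70, 10, 59] -> max=70
step 9: append 18 -> window=[10, 59, 18] -> max=59
step 10: append 35 -> window=[59, 18, 35] -> max=59
step 11: append 47 -> window=[18, 35, 47] -> max=47
step 12: append 65 -> window=[35, 47, 65] -> max=65
step 13: append 53 -> window=[47, 65, 53] -> max=65
step 14: append 27 -> window=[65, 53, 27] -> max=65
step 15: append 66 -> window=[53, 27, 66] -> max=66
step 16: append 3 -> window=[27, 66, 3] -> max=66
Recorded maximums: 31 70 70 70 70 70 59 59 47 65 65 65 66 66
Changes between consecutive maximums: 5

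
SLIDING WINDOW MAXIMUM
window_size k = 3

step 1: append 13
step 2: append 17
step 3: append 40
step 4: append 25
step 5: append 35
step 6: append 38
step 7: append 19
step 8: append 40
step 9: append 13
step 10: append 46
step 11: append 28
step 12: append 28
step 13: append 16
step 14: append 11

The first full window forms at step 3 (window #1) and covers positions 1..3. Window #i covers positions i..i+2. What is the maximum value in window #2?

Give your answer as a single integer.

Answer: 40

Derivation:
step 1: append 13 -> window=[13] (not full yet)
step 2: append 17 -> window=[13, 17] (not full yet)
step 3: append 40 -> window=[13, 17, 40] -> max=40
step 4: append 25 -> window=[17, 40, 25] -> max=40
Window #2 max = 40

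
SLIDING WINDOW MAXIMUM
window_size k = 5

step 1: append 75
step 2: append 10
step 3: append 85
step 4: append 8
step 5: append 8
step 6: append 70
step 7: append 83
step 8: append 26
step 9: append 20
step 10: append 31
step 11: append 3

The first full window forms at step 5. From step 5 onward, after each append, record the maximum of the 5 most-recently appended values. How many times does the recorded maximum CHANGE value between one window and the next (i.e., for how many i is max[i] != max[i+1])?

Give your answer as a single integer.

step 1: append 75 -> window=[75] (not full yet)
step 2: append 10 -> window=[75, 10] (not full yet)
step 3: append 85 -> window=[75, 10, 85] (not full yet)
step 4: append 8 -> window=[75, 10, 85, 8] (not full yet)
step 5: append 8 -> window=[75, 10, 85, 8, 8] -> max=85
step 6: append 70 -> window=[10, 85, 8, 8, 70] -> max=85
step 7: append 83 -> window=[85, 8, 8, 70, 83] -> max=85
step 8: append 26 -> window=[8, 8, 70, 83, 26] -> max=83
step 9: append 20 -> window=[8, 70, 83, 26, 20] -> max=83
step 10: append 31 -> window=[70, 83, 26, 20, 31] -> max=83
step 11: append 3 -> window=[83, 26, 20, 31, 3] -> max=83
Recorded maximums: 85 85 85 83 83 83 83
Changes between consecutive maximums: 1

Answer: 1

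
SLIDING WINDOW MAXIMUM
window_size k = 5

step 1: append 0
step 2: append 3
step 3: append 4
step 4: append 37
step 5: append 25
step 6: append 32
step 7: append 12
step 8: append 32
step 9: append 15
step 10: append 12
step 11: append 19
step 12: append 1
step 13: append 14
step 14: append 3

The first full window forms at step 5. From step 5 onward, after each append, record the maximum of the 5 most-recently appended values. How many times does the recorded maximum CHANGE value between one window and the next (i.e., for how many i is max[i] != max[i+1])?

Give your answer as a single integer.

step 1: append 0 -> window=[0] (not full yet)
step 2: append 3 -> window=[0, 3] (not full yet)
step 3: append 4 -> window=[0, 3, 4] (not full yet)
step 4: append 37 -> window=[0, 3, 4, 37] (not full yet)
step 5: append 25 -> window=[0, 3, 4, 37, 25] -> max=37
step 6: append 32 -> window=[3, 4, 37, 25, 32] -> max=37
step 7: append 12 -> window=[4, 37, 25, 32, 12] -> max=37
step 8: append 32 -> window=[37, 25, 32, 12, 32] -> max=37
step 9: append 15 -> window=[25, 32, 12, 32, 15] -> max=32
step 10: append 12 -> window=[32, 12, 32, 15, 12] -> max=32
step 11: append 19 -> window=[12, 32, 15, 12, 19] -> max=32
step 12: append 1 -> window=[32, 15, 12, 19, 1] -> max=32
step 13: append 14 -> window=[15, 12, 19, 1, 14] -> max=19
step 14: append 3 -> window=[12, 19, 1, 14, 3] -> max=19
Recorded maximums: 37 37 37 37 32 32 32 32 19 19
Changes between consecutive maximums: 2

Answer: 2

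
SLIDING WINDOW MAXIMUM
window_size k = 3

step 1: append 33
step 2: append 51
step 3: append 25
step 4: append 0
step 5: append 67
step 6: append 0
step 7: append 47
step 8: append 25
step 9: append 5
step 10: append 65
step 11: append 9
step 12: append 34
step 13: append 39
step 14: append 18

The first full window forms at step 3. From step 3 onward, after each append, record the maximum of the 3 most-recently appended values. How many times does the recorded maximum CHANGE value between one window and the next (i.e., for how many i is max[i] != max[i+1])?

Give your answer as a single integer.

Answer: 4

Derivation:
step 1: append 33 -> window=[33] (not full yet)
step 2: append 51 -> window=[33, 51] (not full yet)
step 3: append 25 -> window=[33, 51, 25] -> max=51
step 4: append 0 -> window=[51, 25, 0] -> max=51
step 5: append 67 -> window=[25, 0, 67] -> max=67
step 6: append 0 -> window=[0, 67, 0] -> max=67
step 7: append 47 -> window=[67, 0, 47] -> max=67
step 8: append 25 -> window=[0, 47, 25] -> max=47
step 9: append 5 -> window=[47, 25, 5] -> max=47
step 10: append 65 -> window=[25, 5, 65] -> max=65
step 11: append 9 -> window=[5, 65, 9] -> max=65
step 12: append 34 -> window=[65, 9, 34] -> max=65
step 13: append 39 -> window=[9, 34, 39] -> max=39
step 14: append 18 -> window=[34, 39, 18] -> max=39
Recorded maximums: 51 51 67 67 67 47 47 65 65 65 39 39
Changes between consecutive maximums: 4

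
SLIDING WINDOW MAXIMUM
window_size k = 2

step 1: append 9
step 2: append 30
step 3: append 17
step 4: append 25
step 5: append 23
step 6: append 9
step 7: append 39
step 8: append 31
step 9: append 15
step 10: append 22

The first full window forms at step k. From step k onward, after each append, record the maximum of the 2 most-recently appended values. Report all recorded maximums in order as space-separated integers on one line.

step 1: append 9 -> window=[9] (not full yet)
step 2: append 30 -> window=[9, 30] -> max=30
step 3: append 17 -> window=[30, 17] -> max=30
step 4: append 25 -> window=[17, 25] -> max=25
step 5: append 23 -> window=[25, 23] -> max=25
step 6: append 9 -> window=[23, 9] -> max=23
step 7: append 39 -> window=[9, 39] -> max=39
step 8: append 31 -> window=[39, 31] -> max=39
step 9: append 15 -> window=[31, 15] -> max=31
step 10: append 22 -> window=[15, 22] -> max=22

Answer: 30 30 25 25 23 39 39 31 22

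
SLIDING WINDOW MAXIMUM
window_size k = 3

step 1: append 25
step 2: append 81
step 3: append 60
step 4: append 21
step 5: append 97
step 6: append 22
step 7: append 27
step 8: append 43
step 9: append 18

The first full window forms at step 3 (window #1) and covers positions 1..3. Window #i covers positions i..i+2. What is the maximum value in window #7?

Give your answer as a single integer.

step 1: append 25 -> window=[25] (not full yet)
step 2: append 81 -> window=[25, 81] (not full yet)
step 3: append 60 -> window=[25, 81, 60] -> max=81
step 4: append 21 -> window=[81, 60, 21] -> max=81
step 5: append 97 -> window=[60, 21, 97] -> max=97
step 6: append 22 -> window=[21, 97, 22] -> max=97
step 7: append 27 -> window=[97, 22, 27] -> max=97
step 8: append 43 -> window=[22, 27, 43] -> max=43
step 9: append 18 -> window=[27, 43, 18] -> max=43
Window #7 max = 43

Answer: 43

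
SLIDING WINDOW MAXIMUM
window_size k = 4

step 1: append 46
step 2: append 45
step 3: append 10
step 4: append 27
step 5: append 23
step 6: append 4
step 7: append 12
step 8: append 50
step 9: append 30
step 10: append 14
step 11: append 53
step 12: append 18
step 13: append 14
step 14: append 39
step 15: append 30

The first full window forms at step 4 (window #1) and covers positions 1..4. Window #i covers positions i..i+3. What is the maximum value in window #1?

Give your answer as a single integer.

step 1: append 46 -> window=[46] (not full yet)
step 2: append 45 -> window=[46, 45] (not full yet)
step 3: append 10 -> window=[46, 45, 10] (not full yet)
step 4: append 27 -> window=[46, 45, 10, 27] -> max=46
Window #1 max = 46

Answer: 46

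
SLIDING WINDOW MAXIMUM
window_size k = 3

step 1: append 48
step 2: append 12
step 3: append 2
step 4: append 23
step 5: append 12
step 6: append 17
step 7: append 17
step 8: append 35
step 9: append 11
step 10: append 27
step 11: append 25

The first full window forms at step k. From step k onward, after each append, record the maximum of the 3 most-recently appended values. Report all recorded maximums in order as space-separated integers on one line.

Answer: 48 23 23 23 17 35 35 35 27

Derivation:
step 1: append 48 -> window=[48] (not full yet)
step 2: append 12 -> window=[48, 12] (not full yet)
step 3: append 2 -> window=[48, 12, 2] -> max=48
step 4: append 23 -> window=[12, 2, 23] -> max=23
step 5: append 12 -> window=[2, 23, 12] -> max=23
step 6: append 17 -> window=[23, 12, 17] -> max=23
step 7: append 17 -> window=[12, 17, 17] -> max=17
step 8: append 35 -> window=[17, 17, 35] -> max=35
step 9: append 11 -> window=[17, 35, 11] -> max=35
step 10: append 27 -> window=[35, 11, 27] -> max=35
step 11: append 25 -> window=[11, 27, 25] -> max=27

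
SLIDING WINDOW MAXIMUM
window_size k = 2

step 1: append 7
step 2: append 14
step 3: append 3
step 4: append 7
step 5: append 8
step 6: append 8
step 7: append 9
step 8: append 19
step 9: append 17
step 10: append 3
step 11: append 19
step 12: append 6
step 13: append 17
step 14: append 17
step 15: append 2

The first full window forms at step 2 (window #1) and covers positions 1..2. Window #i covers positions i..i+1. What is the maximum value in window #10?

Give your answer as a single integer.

step 1: append 7 -> window=[7] (not full yet)
step 2: append 14 -> window=[7, 14] -> max=14
step 3: append 3 -> window=[14, 3] -> max=14
step 4: append 7 -> window=[3, 7] -> max=7
step 5: append 8 -> window=[7, 8] -> max=8
step 6: append 8 -> window=[8, 8] -> max=8
step 7: append 9 -> window=[8, 9] -> max=9
step 8: append 19 -> window=[9, 19] -> max=19
step 9: append 17 -> window=[19, 17] -> max=19
step 10: append 3 -> window=[17, 3] -> max=17
step 11: append 19 -> window=[3, 19] -> max=19
Window #10 max = 19

Answer: 19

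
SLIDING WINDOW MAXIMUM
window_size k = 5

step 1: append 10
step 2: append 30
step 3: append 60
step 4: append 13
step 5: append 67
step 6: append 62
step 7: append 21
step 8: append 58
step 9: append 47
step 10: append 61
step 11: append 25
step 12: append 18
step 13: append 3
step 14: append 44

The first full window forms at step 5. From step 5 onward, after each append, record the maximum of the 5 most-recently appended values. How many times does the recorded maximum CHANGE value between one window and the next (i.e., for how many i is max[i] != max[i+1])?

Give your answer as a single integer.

step 1: append 10 -> window=[10] (not full yet)
step 2: append 30 -> window=[10, 30] (not full yet)
step 3: append 60 -> window=[10, 30, 60] (not full yet)
step 4: append 13 -> window=[10, 30, 60, 13] (not full yet)
step 5: append 67 -> window=[10, 30, 60, 13, 67] -> max=67
step 6: append 62 -> window=[30, 60, 13, 67, 62] -> max=67
step 7: append 21 -> window=[60, 13, 67, 62, 21] -> max=67
step 8: append 58 -> window=[13, 67, 62, 21, 58] -> max=67
step 9: append 47 -> window=[67, 62, 21, 58, 47] -> max=67
step 10: append 61 -> window=[62, 21, 58, 47, 61] -> max=62
step 11: append 25 -> window=[21, 58, 47, 61, 25] -> max=61
step 12: append 18 -> window=[58, 47, 61, 25, 18] -> max=61
step 13: append 3 -> window=[47, 61, 25, 18, 3] -> max=61
step 14: append 44 -> window=[61, 25, 18, 3, 44] -> max=61
Recorded maximums: 67 67 67 67 67 62 61 61 61 61
Changes between consecutive maximums: 2

Answer: 2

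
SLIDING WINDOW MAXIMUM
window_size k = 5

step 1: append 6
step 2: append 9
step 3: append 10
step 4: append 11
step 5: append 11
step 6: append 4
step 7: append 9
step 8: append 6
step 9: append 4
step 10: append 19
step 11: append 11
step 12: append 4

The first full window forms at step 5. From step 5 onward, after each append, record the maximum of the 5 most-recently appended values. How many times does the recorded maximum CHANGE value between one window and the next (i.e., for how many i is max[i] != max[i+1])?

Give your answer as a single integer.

Answer: 1

Derivation:
step 1: append 6 -> window=[6] (not full yet)
step 2: append 9 -> window=[6, 9] (not full yet)
step 3: append 10 -> window=[6, 9, 10] (not full yet)
step 4: append 11 -> window=[6, 9, 10, 11] (not full yet)
step 5: append 11 -> window=[6, 9, 10, 11, 11] -> max=11
step 6: append 4 -> window=[9, 10, 11, 11, 4] -> max=11
step 7: append 9 -> window=[10, 11, 11, 4, 9] -> max=11
step 8: append 6 -> window=[11, 11, 4, 9, 6] -> max=11
step 9: append 4 -> window=[11, 4, 9, 6, 4] -> max=11
step 10: append 19 -> window=[4, 9, 6, 4, 19] -> max=19
step 11: append 11 -> window=[9, 6, 4, 19, 11] -> max=19
step 12: append 4 -> window=[6, 4, 19, 11, 4] -> max=19
Recorded maximums: 11 11 11 11 11 19 19 19
Changes between consecutive maximums: 1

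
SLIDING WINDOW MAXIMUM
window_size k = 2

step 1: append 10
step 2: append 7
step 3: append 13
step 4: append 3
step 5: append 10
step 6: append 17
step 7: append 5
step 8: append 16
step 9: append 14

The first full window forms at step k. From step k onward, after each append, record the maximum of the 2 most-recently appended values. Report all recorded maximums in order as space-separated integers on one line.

step 1: append 10 -> window=[10] (not full yet)
step 2: append 7 -> window=[10, 7] -> max=10
step 3: append 13 -> window=[7, 13] -> max=13
step 4: append 3 -> window=[13, 3] -> max=13
step 5: append 10 -> window=[3, 10] -> max=10
step 6: append 17 -> window=[10, 17] -> max=17
step 7: append 5 -> window=[17, 5] -> max=17
step 8: append 16 -> window=[5, 16] -> max=16
step 9: append 14 -> window=[16, 14] -> max=16

Answer: 10 13 13 10 17 17 16 16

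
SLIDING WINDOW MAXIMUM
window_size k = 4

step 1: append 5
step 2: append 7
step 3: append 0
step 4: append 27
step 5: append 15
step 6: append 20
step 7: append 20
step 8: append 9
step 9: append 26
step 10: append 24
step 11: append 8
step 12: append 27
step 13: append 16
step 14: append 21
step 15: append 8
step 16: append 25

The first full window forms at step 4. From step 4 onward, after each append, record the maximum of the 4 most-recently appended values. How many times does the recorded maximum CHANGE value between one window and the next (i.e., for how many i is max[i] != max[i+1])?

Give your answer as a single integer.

step 1: append 5 -> window=[5] (not full yet)
step 2: append 7 -> window=[5, 7] (not full yet)
step 3: append 0 -> window=[5, 7, 0] (not full yet)
step 4: append 27 -> window=[5, 7, 0, 27] -> max=27
step 5: append 15 -> window=[7, 0, 27, 15] -> max=27
step 6: append 20 -> window=[0, 27, 15, 20] -> max=27
step 7: append 20 -> window=[27, 15, 20, 20] -> max=27
step 8: append 9 -> window=[15, 20, 20, 9] -> max=20
step 9: append 26 -> window=[20, 20, 9, 26] -> max=26
step 10: append 24 -> window=[20, 9, 26, 24] -> max=26
step 11: append 8 -> window=[9, 26, 24, 8] -> max=26
step 12: append 27 -> window=[26, 24, 8, 27] -> max=27
step 13: append 16 -> window=[24, 8, 27, 16] -> max=27
step 14: append 21 -> window=[8, 27, 16, 21] -> max=27
step 15: append 8 -> window=[27, 16, 21, 8] -> max=27
step 16: append 25 -> window=[16, 21, 8, 25] -> max=25
Recorded maximums: 27 27 27 27 20 26 26 26 27 27 27 27 25
Changes between consecutive maximums: 4

Answer: 4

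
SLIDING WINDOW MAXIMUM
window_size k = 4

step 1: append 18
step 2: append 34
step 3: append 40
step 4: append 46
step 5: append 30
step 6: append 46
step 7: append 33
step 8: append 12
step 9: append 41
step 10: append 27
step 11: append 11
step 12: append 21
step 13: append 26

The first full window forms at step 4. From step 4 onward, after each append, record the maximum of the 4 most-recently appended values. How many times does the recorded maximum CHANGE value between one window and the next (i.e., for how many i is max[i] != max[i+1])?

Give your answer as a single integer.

step 1: append 18 -> window=[18] (not full yet)
step 2: append 34 -> window=[18, 34] (not full yet)
step 3: append 40 -> window=[18, 34, 40] (not full yet)
step 4: append 46 -> window=[18, 34, 40, 46] -> max=46
step 5: append 30 -> window=[34, 40, 46, 30] -> max=46
step 6: append 46 -> window=[40, 46, 30, 46] -> max=46
step 7: append 33 -> window=[46, 30, 46, 33] -> max=46
step 8: append 12 -> window=[30, 46, 33, 12] -> max=46
step 9: append 41 -> window=[46, 33, 12, 41] -> max=46
step 10: append 27 -> window=[33, 12, 41, 27] -> max=41
step 11: append 11 -> window=[12, 41, 27, 11] -> max=41
step 12: append 21 -> window=[41, 27, 11, 21] -> max=41
step 13: append 26 -> window=[27, 11, 21, 26] -> max=27
Recorded maximums: 46 46 46 46 46 46 41 41 41 27
Changes between consecutive maximums: 2

Answer: 2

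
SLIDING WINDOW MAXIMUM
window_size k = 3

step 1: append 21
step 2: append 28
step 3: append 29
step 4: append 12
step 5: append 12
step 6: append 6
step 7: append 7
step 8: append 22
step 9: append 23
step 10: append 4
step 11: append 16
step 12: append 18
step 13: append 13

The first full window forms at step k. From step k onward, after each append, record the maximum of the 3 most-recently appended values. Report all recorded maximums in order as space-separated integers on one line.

Answer: 29 29 29 12 12 22 23 23 23 18 18

Derivation:
step 1: append 21 -> window=[21] (not full yet)
step 2: append 28 -> window=[21, 28] (not full yet)
step 3: append 29 -> window=[21, 28, 29] -> max=29
step 4: append 12 -> window=[28, 29, 12] -> max=29
step 5: append 12 -> window=[29, 12, 12] -> max=29
step 6: append 6 -> window=[12, 12, 6] -> max=12
step 7: append 7 -> window=[12, 6, 7] -> max=12
step 8: append 22 -> window=[6, 7, 22] -> max=22
step 9: append 23 -> window=[7, 22, 23] -> max=23
step 10: append 4 -> window=[22, 23, 4] -> max=23
step 11: append 16 -> window=[23, 4, 16] -> max=23
step 12: append 18 -> window=[4, 16, 18] -> max=18
step 13: append 13 -> window=[16, 18, 13] -> max=18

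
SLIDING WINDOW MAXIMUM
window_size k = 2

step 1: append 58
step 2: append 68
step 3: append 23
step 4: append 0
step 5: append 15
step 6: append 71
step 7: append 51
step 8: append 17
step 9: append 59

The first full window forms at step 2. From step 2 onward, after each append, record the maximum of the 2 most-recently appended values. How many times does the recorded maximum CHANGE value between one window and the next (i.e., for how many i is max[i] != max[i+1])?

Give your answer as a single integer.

step 1: append 58 -> window=[58] (not full yet)
step 2: append 68 -> window=[58, 68] -> max=68
step 3: append 23 -> window=[68, 23] -> max=68
step 4: append 0 -> window=[23, 0] -> max=23
step 5: append 15 -> window=[0, 15] -> max=15
step 6: append 71 -> window=[15, 71] -> max=71
step 7: append 51 -> window=[71, 51] -> max=71
step 8: append 17 -> window=[51, 17] -> max=51
step 9: append 59 -> window=[17, 59] -> max=59
Recorded maximums: 68 68 23 15 71 71 51 59
Changes between consecutive maximums: 5

Answer: 5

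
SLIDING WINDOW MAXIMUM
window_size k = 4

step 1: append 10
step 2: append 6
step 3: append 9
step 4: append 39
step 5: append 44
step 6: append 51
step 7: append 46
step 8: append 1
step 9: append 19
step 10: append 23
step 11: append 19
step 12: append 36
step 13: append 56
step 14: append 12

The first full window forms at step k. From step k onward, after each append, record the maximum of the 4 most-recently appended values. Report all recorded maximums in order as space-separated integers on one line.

step 1: append 10 -> window=[10] (not full yet)
step 2: append 6 -> window=[10, 6] (not full yet)
step 3: append 9 -> window=[10, 6, 9] (not full yet)
step 4: append 39 -> window=[10, 6, 9, 39] -> max=39
step 5: append 44 -> window=[6, 9, 39, 44] -> max=44
step 6: append 51 -> window=[9, 39, 44, 51] -> max=51
step 7: append 46 -> window=[39, 44, 51, 46] -> max=51
step 8: append 1 -> window=[44, 51, 46, 1] -> max=51
step 9: append 19 -> window=[51, 46, 1, 19] -> max=51
step 10: append 23 -> window=[46, 1, 19, 23] -> max=46
step 11: append 19 -> window=[1, 19, 23, 19] -> max=23
step 12: append 36 -> window=[19, 23, 19, 36] -> max=36
step 13: append 56 -> window=[23, 19, 36, 56] -> max=56
step 14: append 12 -> window=[19, 36, 56, 12] -> max=56

Answer: 39 44 51 51 51 51 46 23 36 56 56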